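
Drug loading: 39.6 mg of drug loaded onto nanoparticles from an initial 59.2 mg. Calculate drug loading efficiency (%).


Drug loading efficiency = (drug loaded / drug initial) * 100
DLE = 39.6 / 59.2 * 100
DLE = 0.6689 * 100
DLE = 66.89%

66.89


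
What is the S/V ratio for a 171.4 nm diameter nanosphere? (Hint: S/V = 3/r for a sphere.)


Radius r = 171.4/2 = 85.7 nm
S/V = 3 / r = 3 / 85.7
S/V = 0.035 nm^-1

0.035


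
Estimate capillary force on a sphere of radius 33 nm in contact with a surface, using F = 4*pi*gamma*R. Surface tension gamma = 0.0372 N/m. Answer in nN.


Convert radius: R = 33 nm = 3.3e-08 m
F = 4 * pi * gamma * R
F = 4 * pi * 0.0372 * 3.3e-08
F = 1.54265e-08 N = 15.4265 nN

15.4265


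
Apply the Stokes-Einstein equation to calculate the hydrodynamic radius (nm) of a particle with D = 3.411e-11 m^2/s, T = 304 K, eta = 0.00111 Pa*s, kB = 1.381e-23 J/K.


Stokes-Einstein: R = kB*T / (6*pi*eta*D)
R = 1.381e-23 * 304 / (6 * pi * 0.00111 * 3.411e-11)
R = 5.88249e-09 m = 5.88 nm

5.88


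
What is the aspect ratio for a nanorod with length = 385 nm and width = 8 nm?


Aspect ratio AR = length / diameter
AR = 385 / 8
AR = 48.12

48.12


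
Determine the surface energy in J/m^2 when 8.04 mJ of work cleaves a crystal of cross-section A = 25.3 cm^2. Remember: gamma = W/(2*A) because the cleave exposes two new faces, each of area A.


Convert: A = 25.3 cm^2 = 0.00253 m^2, W = 8.04 mJ = 0.00804 J
Cleaving exposes two faces of area A, so total new surface = 2*A and gamma = W / (2*A)
gamma = 0.00804 / (2 * 0.00253)
gamma = 1.589 J/m^2

1.589


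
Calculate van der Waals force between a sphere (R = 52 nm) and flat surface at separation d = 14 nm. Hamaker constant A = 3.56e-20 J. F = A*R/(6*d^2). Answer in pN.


Convert to SI: R = 52 nm = 5.2e-08 m, d = 14 nm = 1.4e-08 m
F = A * R / (6 * d^2)
F = 3.56e-20 * 5.2e-08 / (6 * (1.4e-08)^2)
F = 1.57415e-12 N = 1.574 pN

1.574


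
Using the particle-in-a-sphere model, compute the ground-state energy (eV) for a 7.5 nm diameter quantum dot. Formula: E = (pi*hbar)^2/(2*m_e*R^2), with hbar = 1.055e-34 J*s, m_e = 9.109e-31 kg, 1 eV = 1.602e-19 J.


Radius R = 7.5/2 = 3.75 nm = 3.75e-09 m
E = (pi * 1.055e-34)^2 / (2 * 9.109e-31 * (3.75e-09)^2)
E(J) = 4.28787e-21
E = E(J) / 1.602e-19 = 0.0268 eV

0.0268


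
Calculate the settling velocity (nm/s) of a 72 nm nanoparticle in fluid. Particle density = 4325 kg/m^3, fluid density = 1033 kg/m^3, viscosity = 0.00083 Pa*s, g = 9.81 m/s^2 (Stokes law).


Radius R = 72/2 nm = 3.6e-08 m
Density difference = 4325 - 1033 = 3292 kg/m^3
v = 2 * R^2 * (rho_p - rho_f) * g / (9 * eta)
v = 2 * (3.6e-08)^2 * 3292 * 9.81 / (9 * 0.00083)
v = 1.12058e-08 m/s = 11.2058 nm/s

11.2058


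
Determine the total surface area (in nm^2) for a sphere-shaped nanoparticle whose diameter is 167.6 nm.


Radius r = 167.6/2 = 83.8 nm
Surface area SA = 4 * pi * r^2
SA = 4 * pi * (83.8)^2
SA = 88246.58 nm^2

88246.58


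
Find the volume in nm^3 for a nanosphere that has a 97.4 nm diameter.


Radius r = 97.4/2 = 48.7 nm
Volume V = (4/3) * pi * r^3
V = (4/3) * pi * (48.7)^3
V = 483810.73 nm^3

483810.73


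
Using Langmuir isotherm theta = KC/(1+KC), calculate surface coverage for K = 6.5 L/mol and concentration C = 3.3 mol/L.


Langmuir isotherm: theta = K*C / (1 + K*C)
K*C = 6.5 * 3.3 = 21.45
theta = 21.45 / (1 + 21.45) = 21.45 / 22.45
theta = 0.9555

0.9555


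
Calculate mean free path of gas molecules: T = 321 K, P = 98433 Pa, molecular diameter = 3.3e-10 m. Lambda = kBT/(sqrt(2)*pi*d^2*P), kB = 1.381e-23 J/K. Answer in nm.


Mean free path: lambda = kB*T / (sqrt(2) * pi * d^2 * P)
lambda = 1.381e-23 * 321 / (sqrt(2) * pi * (3.3e-10)^2 * 98433)
lambda = 9.30819e-08 m
lambda = 93.08 nm

93.08


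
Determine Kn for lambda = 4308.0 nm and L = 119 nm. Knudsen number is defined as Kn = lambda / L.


Knudsen number Kn = lambda / L
Kn = 4308.0 / 119
Kn = 36.2017

36.2017


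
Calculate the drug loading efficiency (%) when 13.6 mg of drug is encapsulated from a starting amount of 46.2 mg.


Drug loading efficiency = (drug loaded / drug initial) * 100
DLE = 13.6 / 46.2 * 100
DLE = 0.2944 * 100
DLE = 29.44%

29.44


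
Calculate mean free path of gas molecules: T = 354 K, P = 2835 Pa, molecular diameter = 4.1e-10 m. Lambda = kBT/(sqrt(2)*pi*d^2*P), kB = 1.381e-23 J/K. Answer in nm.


Mean free path: lambda = kB*T / (sqrt(2) * pi * d^2 * P)
lambda = 1.381e-23 * 354 / (sqrt(2) * pi * (4.1e-10)^2 * 2835)
lambda = 2.30893e-06 m
lambda = 2308.93 nm

2308.93


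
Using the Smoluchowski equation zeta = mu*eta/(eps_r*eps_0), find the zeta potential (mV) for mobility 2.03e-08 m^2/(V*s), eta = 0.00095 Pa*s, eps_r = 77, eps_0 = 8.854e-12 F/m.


Smoluchowski equation: zeta = mu * eta / (eps_r * eps_0)
zeta = 2.03e-08 * 0.00095 / (77 * 8.854e-12)
zeta = 0.028287 V = 28.29 mV

28.29


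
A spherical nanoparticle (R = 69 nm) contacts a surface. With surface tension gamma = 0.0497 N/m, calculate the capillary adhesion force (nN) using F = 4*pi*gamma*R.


Convert radius: R = 69 nm = 6.9e-08 m
F = 4 * pi * gamma * R
F = 4 * pi * 0.0497 * 6.9e-08
F = 4.30939e-08 N = 43.0939 nN

43.0939


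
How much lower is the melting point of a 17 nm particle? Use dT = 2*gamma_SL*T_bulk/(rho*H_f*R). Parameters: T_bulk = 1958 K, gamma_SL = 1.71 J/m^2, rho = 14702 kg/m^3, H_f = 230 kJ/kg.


Radius R = 17/2 = 8.5 nm = 8.5e-09 m
Convert H_f = 230 kJ/kg = 230000 J/kg
dT = 2 * gamma_SL * T_bulk / (rho * H_f * R)
dT = 2 * 1.71 * 1958 / (14702 * 230000 * 8.5e-09)
dT = 233.0 K

233.0


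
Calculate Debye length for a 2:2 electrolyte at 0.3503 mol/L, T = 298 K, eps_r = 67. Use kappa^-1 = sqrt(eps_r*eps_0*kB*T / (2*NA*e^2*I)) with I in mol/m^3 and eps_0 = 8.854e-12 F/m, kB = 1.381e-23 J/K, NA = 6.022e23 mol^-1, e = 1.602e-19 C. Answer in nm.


Ionic strength I = 0.3503 * 2^2 * 1000 = 1401.2 mol/m^3
kappa^-1 = sqrt(67 * 8.854e-12 * 1.381e-23 * 298 / (2 * 6.022e23 * (1.602e-19)^2 * 1401.2))
kappa^-1 = 0.237 nm

0.237


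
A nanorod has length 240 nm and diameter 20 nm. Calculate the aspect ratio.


Aspect ratio AR = length / diameter
AR = 240 / 20
AR = 12.0

12.0


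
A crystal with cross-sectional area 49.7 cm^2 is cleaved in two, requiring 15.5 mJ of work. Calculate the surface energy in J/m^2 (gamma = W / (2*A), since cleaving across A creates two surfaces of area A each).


Convert: A = 49.7 cm^2 = 0.00497 m^2, W = 15.5 mJ = 0.0155 J
Cleaving exposes two faces of area A, so total new surface = 2*A and gamma = W / (2*A)
gamma = 0.0155 / (2 * 0.00497)
gamma = 1.559 J/m^2

1.559


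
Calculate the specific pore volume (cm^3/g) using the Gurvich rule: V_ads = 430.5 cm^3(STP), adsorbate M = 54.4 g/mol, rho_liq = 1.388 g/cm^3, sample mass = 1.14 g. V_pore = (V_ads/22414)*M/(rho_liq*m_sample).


Moles adsorbed n = V_ads / 22414 = 430.5 / 22414 = 1.920675e-02 mol
Liquid volume V_liq = n * M / rho_liq = 1.920675e-02 * 54.4 / 1.388 = 0.75277 cm^3
Specific pore volume V_pore = V_liq / m_sample = 0.75277 / 1.14
V_pore = 0.6603 cm^3/g

0.6603


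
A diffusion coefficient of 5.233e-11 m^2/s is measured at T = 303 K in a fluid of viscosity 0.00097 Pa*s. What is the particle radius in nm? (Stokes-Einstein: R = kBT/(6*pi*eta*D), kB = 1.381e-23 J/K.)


Stokes-Einstein: R = kB*T / (6*pi*eta*D)
R = 1.381e-23 * 303 / (6 * pi * 0.00097 * 5.233e-11)
R = 4.37333e-09 m = 4.37 nm

4.37


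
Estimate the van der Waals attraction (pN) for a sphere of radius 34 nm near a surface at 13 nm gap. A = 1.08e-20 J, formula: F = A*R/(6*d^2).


Convert to SI: R = 34 nm = 3.4e-08 m, d = 13 nm = 1.3e-08 m
F = A * R / (6 * d^2)
F = 1.08e-20 * 3.4e-08 / (6 * (1.3e-08)^2)
F = 3.6213e-13 N = 0.362 pN

0.362


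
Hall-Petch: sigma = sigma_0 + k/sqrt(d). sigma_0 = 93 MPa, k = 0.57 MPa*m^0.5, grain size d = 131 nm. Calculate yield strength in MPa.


d = 131 nm = 1.31e-07 m
sqrt(d) = 0.0003619392
Hall-Petch contribution = k / sqrt(d) = 0.57 / 0.0003619392 = 1574.9 MPa
sigma = sigma_0 + k/sqrt(d) = 93 + 1574.9 = 1667.9 MPa

1667.9


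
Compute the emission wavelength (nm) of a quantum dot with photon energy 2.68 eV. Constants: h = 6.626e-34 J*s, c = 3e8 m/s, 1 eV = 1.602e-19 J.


Convert energy: E = 2.68 eV = 2.68 * 1.602e-19 = 4.29336e-19 J
lambda = h*c / E = 6.626e-34 * 3e8 / 4.29336e-19
lambda = 4.62994e-07 m = 463.0 nm

463.0


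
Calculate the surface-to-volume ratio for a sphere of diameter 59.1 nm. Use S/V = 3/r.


Radius r = 59.1/2 = 29.55 nm
S/V = 3 / r = 3 / 29.55
S/V = 0.1015 nm^-1

0.1015


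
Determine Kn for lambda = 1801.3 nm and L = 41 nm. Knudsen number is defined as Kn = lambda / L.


Knudsen number Kn = lambda / L
Kn = 1801.3 / 41
Kn = 43.9341

43.9341


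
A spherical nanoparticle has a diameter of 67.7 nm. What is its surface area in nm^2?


Radius r = 67.7/2 = 33.85 nm
Surface area SA = 4 * pi * r^2
SA = 4 * pi * (33.85)^2
SA = 14398.83 nm^2

14398.83


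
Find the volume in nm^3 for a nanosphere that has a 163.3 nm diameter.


Radius r = 163.3/2 = 81.65 nm
Volume V = (4/3) * pi * r^3
V = (4/3) * pi * (81.65)^3
V = 2280117.23 nm^3

2280117.23


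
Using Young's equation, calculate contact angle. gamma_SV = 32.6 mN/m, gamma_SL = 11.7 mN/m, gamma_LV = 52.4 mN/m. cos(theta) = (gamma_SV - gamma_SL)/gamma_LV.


cos(theta) = (gamma_SV - gamma_SL) / gamma_LV
cos(theta) = (32.6 - 11.7) / 52.4
cos(theta) = 0.398855
theta = arccos(0.398855) = 66.49 degrees

66.49


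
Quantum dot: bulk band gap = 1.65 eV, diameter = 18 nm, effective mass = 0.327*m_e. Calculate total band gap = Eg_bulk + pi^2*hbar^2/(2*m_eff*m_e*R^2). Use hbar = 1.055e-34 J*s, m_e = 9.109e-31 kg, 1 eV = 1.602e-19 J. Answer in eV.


Radius R = 18/2 nm = 9e-09 m
Confinement energy dE = pi^2 * hbar^2 / (2 * m_eff * m_e * R^2)
dE = pi^2 * (1.055e-34)^2 / (2 * 0.327 * 9.109e-31 * (9e-09)^2) J, divided by 1.602e-19 J/eV
dE = 0.0142 eV
Total band gap = E_g(bulk) + dE = 1.65 + 0.0142 = 1.6642 eV

1.6642


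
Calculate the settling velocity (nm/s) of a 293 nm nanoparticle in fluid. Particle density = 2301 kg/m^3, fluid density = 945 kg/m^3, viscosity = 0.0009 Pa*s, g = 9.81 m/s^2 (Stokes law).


Radius R = 293/2 nm = 1.465e-07 m
Density difference = 2301 - 945 = 1356 kg/m^3
v = 2 * R^2 * (rho_p - rho_f) * g / (9 * eta)
v = 2 * (1.465e-07)^2 * 1356 * 9.81 / (9 * 0.0009)
v = 7.04935e-08 m/s = 70.4935 nm/s

70.4935


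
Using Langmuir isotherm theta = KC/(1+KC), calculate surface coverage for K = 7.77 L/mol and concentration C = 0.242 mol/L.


Langmuir isotherm: theta = K*C / (1 + K*C)
K*C = 7.77 * 0.242 = 1.88034
theta = 1.88034 / (1 + 1.88034) = 1.88034 / 2.88034
theta = 0.6528

0.6528


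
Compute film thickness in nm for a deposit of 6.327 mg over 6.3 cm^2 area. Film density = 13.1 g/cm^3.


Convert: m = 6.327 mg = 6.3270e-06 kg, A = 6.3 cm^2 = 6.3000e-04 m^2, rho = 13.1 g/cm^3 = 13100 kg/m^3
t = m / (A * rho)
t = 6.3270e-06 / (6.3000e-04 * 13100)
t = 7.6663e-07 m = 766.6 nm

766.6


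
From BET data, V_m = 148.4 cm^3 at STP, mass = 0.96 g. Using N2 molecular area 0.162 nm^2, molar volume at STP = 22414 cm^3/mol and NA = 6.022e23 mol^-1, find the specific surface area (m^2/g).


Number of moles in monolayer = V_m / 22414 = 148.4 / 22414 = 0.00662086
Number of molecules = moles * NA = 0.00662086 * 6.022e23
SA = molecules * sigma / mass
SA = (148.4 / 22414) * 6.022e23 * 0.162e-18 / 0.96
SA = 672.8 m^2/g

672.8


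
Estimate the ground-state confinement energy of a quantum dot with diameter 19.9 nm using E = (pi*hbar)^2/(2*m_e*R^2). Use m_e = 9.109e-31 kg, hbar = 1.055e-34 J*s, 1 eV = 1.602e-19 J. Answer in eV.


Radius R = 19.9/2 = 9.95 nm = 9.95e-09 m
E = (pi * 1.055e-34)^2 / (2 * 9.109e-31 * (9.95e-09)^2)
E(J) = 6.09057e-22
E = E(J) / 1.602e-19 = 0.0038 eV

0.0038


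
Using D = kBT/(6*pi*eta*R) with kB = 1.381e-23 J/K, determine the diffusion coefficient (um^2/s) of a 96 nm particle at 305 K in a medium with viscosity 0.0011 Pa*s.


Radius R = 96/2 = 48 nm = 4.8e-08 m
D = kB*T / (6*pi*eta*R)
D = 1.381e-23 * 305 / (6 * pi * 0.0011 * 4.8e-08)
D = 4.23212e-12 m^2/s = 4.232 um^2/s

4.232


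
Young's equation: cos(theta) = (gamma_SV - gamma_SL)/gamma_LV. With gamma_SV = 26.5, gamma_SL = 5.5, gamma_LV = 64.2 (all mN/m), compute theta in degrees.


cos(theta) = (gamma_SV - gamma_SL) / gamma_LV
cos(theta) = (26.5 - 5.5) / 64.2
cos(theta) = 0.327103
theta = arccos(0.327103) = 70.91 degrees

70.91


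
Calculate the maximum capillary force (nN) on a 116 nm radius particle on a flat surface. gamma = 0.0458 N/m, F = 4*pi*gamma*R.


Convert radius: R = 116 nm = 1.16e-07 m
F = 4 * pi * gamma * R
F = 4 * pi * 0.0458 * 1.16e-07
F = 6.67626e-08 N = 66.7626 nN

66.7626


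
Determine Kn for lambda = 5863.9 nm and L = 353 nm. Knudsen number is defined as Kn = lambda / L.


Knudsen number Kn = lambda / L
Kn = 5863.9 / 353
Kn = 16.6116

16.6116


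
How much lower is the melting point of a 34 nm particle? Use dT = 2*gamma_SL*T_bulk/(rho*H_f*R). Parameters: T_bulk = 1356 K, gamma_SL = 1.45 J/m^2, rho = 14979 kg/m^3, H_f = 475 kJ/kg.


Radius R = 34/2 = 17 nm = 1.7e-08 m
Convert H_f = 475 kJ/kg = 475000 J/kg
dT = 2 * gamma_SL * T_bulk / (rho * H_f * R)
dT = 2 * 1.45 * 1356 / (14979 * 475000 * 1.7e-08)
dT = 32.5 K

32.5


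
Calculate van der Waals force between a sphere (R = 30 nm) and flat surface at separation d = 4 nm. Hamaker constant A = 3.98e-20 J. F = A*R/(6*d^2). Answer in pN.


Convert to SI: R = 30 nm = 3e-08 m, d = 4 nm = 4e-09 m
F = A * R / (6 * d^2)
F = 3.98e-20 * 3e-08 / (6 * (4e-09)^2)
F = 1.24375e-11 N = 12.437 pN

12.437


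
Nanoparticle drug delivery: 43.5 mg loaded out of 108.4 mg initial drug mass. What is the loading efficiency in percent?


Drug loading efficiency = (drug loaded / drug initial) * 100
DLE = 43.5 / 108.4 * 100
DLE = 0.4013 * 100
DLE = 40.13%

40.13


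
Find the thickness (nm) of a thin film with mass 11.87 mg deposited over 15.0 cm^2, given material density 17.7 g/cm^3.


Convert: m = 11.87 mg = 1.1870e-05 kg, A = 15.0 cm^2 = 1.5000e-03 m^2, rho = 17.7 g/cm^3 = 17700 kg/m^3
t = m / (A * rho)
t = 1.1870e-05 / (1.5000e-03 * 17700)
t = 4.4708e-07 m = 447.1 nm

447.1


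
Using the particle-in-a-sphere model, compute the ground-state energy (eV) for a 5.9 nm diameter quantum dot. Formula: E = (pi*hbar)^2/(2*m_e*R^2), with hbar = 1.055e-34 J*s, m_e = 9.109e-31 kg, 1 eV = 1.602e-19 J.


Radius R = 5.9/2 = 2.95 nm = 2.95e-09 m
E = (pi * 1.055e-34)^2 / (2 * 9.109e-31 * (2.95e-09)^2)
E(J) = 6.92883e-21
E = E(J) / 1.602e-19 = 0.0433 eV

0.0433


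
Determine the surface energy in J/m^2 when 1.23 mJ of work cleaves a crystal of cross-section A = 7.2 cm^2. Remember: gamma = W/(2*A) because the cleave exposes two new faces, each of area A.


Convert: A = 7.2 cm^2 = 0.00072 m^2, W = 1.23 mJ = 0.00123 J
Cleaving exposes two faces of area A, so total new surface = 2*A and gamma = W / (2*A)
gamma = 0.00123 / (2 * 0.00072)
gamma = 0.854 J/m^2

0.854


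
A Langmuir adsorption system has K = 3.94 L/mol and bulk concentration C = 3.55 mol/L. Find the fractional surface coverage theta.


Langmuir isotherm: theta = K*C / (1 + K*C)
K*C = 3.94 * 3.55 = 13.987
theta = 13.987 / (1 + 13.987) = 13.987 / 14.987
theta = 0.9333

0.9333


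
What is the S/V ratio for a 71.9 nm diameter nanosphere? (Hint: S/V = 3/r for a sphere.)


Radius r = 71.9/2 = 35.95 nm
S/V = 3 / r = 3 / 35.95
S/V = 0.0834 nm^-1

0.0834


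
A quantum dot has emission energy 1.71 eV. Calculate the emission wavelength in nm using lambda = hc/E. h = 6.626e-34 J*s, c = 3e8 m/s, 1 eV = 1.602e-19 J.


Convert energy: E = 1.71 eV = 1.71 * 1.602e-19 = 2.73942e-19 J
lambda = h*c / E = 6.626e-34 * 3e8 / 2.73942e-19
lambda = 7.25628e-07 m = 725.6 nm

725.6


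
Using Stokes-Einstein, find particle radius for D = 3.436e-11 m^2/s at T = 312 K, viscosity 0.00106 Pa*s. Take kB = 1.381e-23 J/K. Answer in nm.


Stokes-Einstein: R = kB*T / (6*pi*eta*D)
R = 1.381e-23 * 312 / (6 * pi * 0.00106 * 3.436e-11)
R = 6.27608e-09 m = 6.28 nm

6.28


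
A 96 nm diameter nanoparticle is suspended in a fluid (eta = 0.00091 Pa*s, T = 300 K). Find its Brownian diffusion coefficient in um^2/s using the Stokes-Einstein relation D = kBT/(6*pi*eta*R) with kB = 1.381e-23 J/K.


Radius R = 96/2 = 48 nm = 4.8e-08 m
D = kB*T / (6*pi*eta*R)
D = 1.381e-23 * 300 / (6 * pi * 0.00091 * 4.8e-08)
D = 5.03189e-12 m^2/s = 5.032 um^2/s

5.032


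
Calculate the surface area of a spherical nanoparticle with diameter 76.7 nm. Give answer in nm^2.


Radius r = 76.7/2 = 38.35 nm
Surface area SA = 4 * pi * r^2
SA = 4 * pi * (38.35)^2
SA = 18481.64 nm^2

18481.64


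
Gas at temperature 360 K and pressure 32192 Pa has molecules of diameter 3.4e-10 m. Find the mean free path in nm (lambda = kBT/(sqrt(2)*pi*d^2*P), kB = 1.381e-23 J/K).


Mean free path: lambda = kB*T / (sqrt(2) * pi * d^2 * P)
lambda = 1.381e-23 * 360 / (sqrt(2) * pi * (3.4e-10)^2 * 32192)
lambda = 3.00695e-07 m
lambda = 300.69 nm

300.69


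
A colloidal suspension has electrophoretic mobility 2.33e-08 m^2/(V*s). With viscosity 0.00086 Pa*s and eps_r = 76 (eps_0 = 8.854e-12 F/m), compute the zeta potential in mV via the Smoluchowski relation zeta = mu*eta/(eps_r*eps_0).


Smoluchowski equation: zeta = mu * eta / (eps_r * eps_0)
zeta = 2.33e-08 * 0.00086 / (76 * 8.854e-12)
zeta = 0.029778 V = 29.78 mV

29.78


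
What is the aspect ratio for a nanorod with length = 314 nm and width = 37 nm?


Aspect ratio AR = length / diameter
AR = 314 / 37
AR = 8.49

8.49


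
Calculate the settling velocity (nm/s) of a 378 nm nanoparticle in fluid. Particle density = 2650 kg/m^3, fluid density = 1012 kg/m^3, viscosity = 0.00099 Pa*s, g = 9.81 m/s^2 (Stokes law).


Radius R = 378/2 nm = 1.89e-07 m
Density difference = 2650 - 1012 = 1638 kg/m^3
v = 2 * R^2 * (rho_p - rho_f) * g / (9 * eta)
v = 2 * (1.89e-07)^2 * 1638 * 9.81 / (9 * 0.00099)
v = 1.28842e-07 m/s = 128.8424 nm/s

128.8424


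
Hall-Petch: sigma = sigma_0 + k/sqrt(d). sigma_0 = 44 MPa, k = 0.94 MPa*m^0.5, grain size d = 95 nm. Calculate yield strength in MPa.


d = 95 nm = 9.5e-08 m
sqrt(d) = 0.0003082207
Hall-Petch contribution = k / sqrt(d) = 0.94 / 0.0003082207 = 3049.8 MPa
sigma = sigma_0 + k/sqrt(d) = 44 + 3049.8 = 3093.8 MPa

3093.8


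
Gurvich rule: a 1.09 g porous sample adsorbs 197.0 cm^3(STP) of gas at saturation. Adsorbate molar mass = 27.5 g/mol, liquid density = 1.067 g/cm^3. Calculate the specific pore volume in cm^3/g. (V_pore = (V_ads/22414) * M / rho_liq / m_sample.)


Moles adsorbed n = V_ads / 22414 = 197.0 / 22414 = 8.789150e-03 mol
Liquid volume V_liq = n * M / rho_liq = 8.789150e-03 * 27.5 / 1.067 = 0.22652 cm^3
Specific pore volume V_pore = V_liq / m_sample = 0.22652 / 1.09
V_pore = 0.2078 cm^3/g

0.2078


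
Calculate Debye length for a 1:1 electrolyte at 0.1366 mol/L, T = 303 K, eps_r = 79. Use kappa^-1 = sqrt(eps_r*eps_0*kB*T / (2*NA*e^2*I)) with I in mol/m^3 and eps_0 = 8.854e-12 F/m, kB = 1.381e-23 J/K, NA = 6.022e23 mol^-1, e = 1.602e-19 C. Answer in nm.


Ionic strength I = 0.1366 * 1^2 * 1000 = 136.6 mol/m^3
kappa^-1 = sqrt(79 * 8.854e-12 * 1.381e-23 * 303 / (2 * 6.022e23 * (1.602e-19)^2 * 136.6))
kappa^-1 = 0.833 nm

0.833


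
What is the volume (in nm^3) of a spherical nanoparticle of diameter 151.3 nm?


Radius r = 151.3/2 = 75.65 nm
Volume V = (4/3) * pi * r^3
V = (4/3) * pi * (75.65)^3
V = 1813491.01 nm^3

1813491.01


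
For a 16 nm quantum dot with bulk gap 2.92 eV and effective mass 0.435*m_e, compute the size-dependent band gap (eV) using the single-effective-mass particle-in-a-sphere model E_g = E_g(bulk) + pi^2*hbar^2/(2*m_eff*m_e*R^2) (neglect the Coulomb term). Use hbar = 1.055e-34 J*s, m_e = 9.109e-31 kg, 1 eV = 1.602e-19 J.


Radius R = 16/2 nm = 8e-09 m
Confinement energy dE = pi^2 * hbar^2 / (2 * m_eff * m_e * R^2)
dE = pi^2 * (1.055e-34)^2 / (2 * 0.435 * 9.109e-31 * (8e-09)^2) J, divided by 1.602e-19 J/eV
dE = 0.0135 eV
Total band gap = E_g(bulk) + dE = 2.92 + 0.0135 = 2.9335 eV

2.9335


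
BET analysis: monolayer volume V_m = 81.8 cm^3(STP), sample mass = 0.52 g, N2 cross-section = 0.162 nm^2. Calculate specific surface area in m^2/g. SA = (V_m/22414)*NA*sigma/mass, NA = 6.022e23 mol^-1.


Number of moles in monolayer = V_m / 22414 = 81.8 / 22414 = 0.0036495
Number of molecules = moles * NA = 0.0036495 * 6.022e23
SA = molecules * sigma / mass
SA = (81.8 / 22414) * 6.022e23 * 0.162e-18 / 0.52
SA = 684.7 m^2/g

684.7


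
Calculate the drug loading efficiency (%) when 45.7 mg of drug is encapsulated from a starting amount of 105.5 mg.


Drug loading efficiency = (drug loaded / drug initial) * 100
DLE = 45.7 / 105.5 * 100
DLE = 0.4332 * 100
DLE = 43.32%

43.32


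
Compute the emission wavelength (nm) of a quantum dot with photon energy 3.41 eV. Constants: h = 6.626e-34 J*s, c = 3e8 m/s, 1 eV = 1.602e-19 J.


Convert energy: E = 3.41 eV = 3.41 * 1.602e-19 = 5.46282e-19 J
lambda = h*c / E = 6.626e-34 * 3e8 / 5.46282e-19
lambda = 3.63878e-07 m = 363.9 nm

363.9


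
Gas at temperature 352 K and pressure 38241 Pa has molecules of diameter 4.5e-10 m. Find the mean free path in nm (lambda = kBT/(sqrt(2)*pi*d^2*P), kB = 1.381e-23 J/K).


Mean free path: lambda = kB*T / (sqrt(2) * pi * d^2 * P)
lambda = 1.381e-23 * 352 / (sqrt(2) * pi * (4.5e-10)^2 * 38241)
lambda = 1.41292e-07 m
lambda = 141.29 nm

141.29


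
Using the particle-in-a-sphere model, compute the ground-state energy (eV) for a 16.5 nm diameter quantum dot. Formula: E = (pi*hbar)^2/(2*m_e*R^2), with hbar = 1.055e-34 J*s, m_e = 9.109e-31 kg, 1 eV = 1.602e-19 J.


Radius R = 16.5/2 = 8.25 nm = 8.25e-09 m
E = (pi * 1.055e-34)^2 / (2 * 9.109e-31 * (8.25e-09)^2)
E(J) = 8.85923e-22
E = E(J) / 1.602e-19 = 0.0055 eV

0.0055


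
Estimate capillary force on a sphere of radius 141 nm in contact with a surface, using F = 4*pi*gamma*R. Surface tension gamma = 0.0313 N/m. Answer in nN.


Convert radius: R = 141 nm = 1.41e-07 m
F = 4 * pi * gamma * R
F = 4 * pi * 0.0313 * 1.41e-07
F = 5.54592e-08 N = 55.4592 nN

55.4592


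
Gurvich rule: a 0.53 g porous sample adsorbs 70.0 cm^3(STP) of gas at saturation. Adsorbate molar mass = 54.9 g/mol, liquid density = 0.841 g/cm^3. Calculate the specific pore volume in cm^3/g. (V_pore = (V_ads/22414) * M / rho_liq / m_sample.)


Moles adsorbed n = V_ads / 22414 = 70.0 / 22414 = 3.123048e-03 mol
Liquid volume V_liq = n * M / rho_liq = 3.123048e-03 * 54.9 / 0.841 = 0.20387 cm^3
Specific pore volume V_pore = V_liq / m_sample = 0.20387 / 0.53
V_pore = 0.3847 cm^3/g

0.3847


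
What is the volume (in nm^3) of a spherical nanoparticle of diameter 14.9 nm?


Radius r = 14.9/2 = 7.45 nm
Volume V = (4/3) * pi * r^3
V = (4/3) * pi * (7.45)^3
V = 1732.04 nm^3

1732.04


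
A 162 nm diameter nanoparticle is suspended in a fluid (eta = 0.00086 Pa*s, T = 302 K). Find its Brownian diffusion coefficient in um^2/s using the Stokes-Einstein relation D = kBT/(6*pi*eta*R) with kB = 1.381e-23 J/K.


Radius R = 162/2 = 81 nm = 8.1e-08 m
D = kB*T / (6*pi*eta*R)
D = 1.381e-23 * 302 / (6 * pi * 0.00086 * 8.1e-08)
D = 3.17626e-12 m^2/s = 3.176 um^2/s

3.176


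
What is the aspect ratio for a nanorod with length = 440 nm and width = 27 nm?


Aspect ratio AR = length / diameter
AR = 440 / 27
AR = 16.3

16.3


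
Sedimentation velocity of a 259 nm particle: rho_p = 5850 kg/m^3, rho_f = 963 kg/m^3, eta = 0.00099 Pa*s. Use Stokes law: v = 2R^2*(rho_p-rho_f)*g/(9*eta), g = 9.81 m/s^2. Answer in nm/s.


Radius R = 259/2 nm = 1.295e-07 m
Density difference = 5850 - 963 = 4887 kg/m^3
v = 2 * R^2 * (rho_p - rho_f) * g / (9 * eta)
v = 2 * (1.295e-07)^2 * 4887 * 9.81 / (9 * 0.00099)
v = 1.80469e-07 m/s = 180.4692 nm/s

180.4692


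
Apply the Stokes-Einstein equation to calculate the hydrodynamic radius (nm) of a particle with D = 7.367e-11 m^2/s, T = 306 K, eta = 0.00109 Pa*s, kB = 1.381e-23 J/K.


Stokes-Einstein: R = kB*T / (6*pi*eta*D)
R = 1.381e-23 * 306 / (6 * pi * 0.00109 * 7.367e-11)
R = 2.79188e-09 m = 2.79 nm

2.79


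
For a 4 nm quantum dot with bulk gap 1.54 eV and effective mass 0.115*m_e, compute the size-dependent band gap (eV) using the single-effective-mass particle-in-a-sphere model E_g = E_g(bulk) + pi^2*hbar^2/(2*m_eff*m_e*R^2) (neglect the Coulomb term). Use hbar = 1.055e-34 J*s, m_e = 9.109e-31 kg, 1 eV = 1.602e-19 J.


Radius R = 4/2 nm = 2e-09 m
Confinement energy dE = pi^2 * hbar^2 / (2 * m_eff * m_e * R^2)
dE = pi^2 * (1.055e-34)^2 / (2 * 0.115 * 9.109e-31 * (2e-09)^2) J, divided by 1.602e-19 J/eV
dE = 0.8182 eV
Total band gap = E_g(bulk) + dE = 1.54 + 0.8182 = 2.3582 eV

2.3582


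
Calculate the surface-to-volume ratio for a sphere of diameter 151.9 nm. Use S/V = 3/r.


Radius r = 151.9/2 = 75.95 nm
S/V = 3 / r = 3 / 75.95
S/V = 0.0395 nm^-1

0.0395


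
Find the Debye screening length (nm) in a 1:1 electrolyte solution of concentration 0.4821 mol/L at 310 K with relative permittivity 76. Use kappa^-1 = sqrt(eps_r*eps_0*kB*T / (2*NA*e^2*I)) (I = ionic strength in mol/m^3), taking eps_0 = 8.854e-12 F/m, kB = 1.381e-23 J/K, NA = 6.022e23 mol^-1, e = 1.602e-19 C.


Ionic strength I = 0.4821 * 1^2 * 1000 = 482.1 mol/m^3
kappa^-1 = sqrt(76 * 8.854e-12 * 1.381e-23 * 310 / (2 * 6.022e23 * (1.602e-19)^2 * 482.1))
kappa^-1 = 0.44 nm

0.44


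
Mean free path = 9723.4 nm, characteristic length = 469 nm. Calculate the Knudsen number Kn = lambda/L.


Knudsen number Kn = lambda / L
Kn = 9723.4 / 469
Kn = 20.7322

20.7322


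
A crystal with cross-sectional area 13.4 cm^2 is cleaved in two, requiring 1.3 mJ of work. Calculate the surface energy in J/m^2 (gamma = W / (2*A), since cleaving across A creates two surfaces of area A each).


Convert: A = 13.4 cm^2 = 0.00134 m^2, W = 1.3 mJ = 0.0013 J
Cleaving exposes two faces of area A, so total new surface = 2*A and gamma = W / (2*A)
gamma = 0.0013 / (2 * 0.00134)
gamma = 0.485 J/m^2

0.485


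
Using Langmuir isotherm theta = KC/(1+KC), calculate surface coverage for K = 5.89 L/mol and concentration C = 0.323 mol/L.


Langmuir isotherm: theta = K*C / (1 + K*C)
K*C = 5.89 * 0.323 = 1.90247
theta = 1.90247 / (1 + 1.90247) = 1.90247 / 2.90247
theta = 0.6555

0.6555


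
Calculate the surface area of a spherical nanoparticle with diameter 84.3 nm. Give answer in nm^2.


Radius r = 84.3/2 = 42.15 nm
Surface area SA = 4 * pi * r^2
SA = 4 * pi * (42.15)^2
SA = 22325.7 nm^2

22325.7


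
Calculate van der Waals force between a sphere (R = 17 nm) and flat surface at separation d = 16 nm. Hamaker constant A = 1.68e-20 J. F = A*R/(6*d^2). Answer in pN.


Convert to SI: R = 17 nm = 1.7e-08 m, d = 16 nm = 1.6e-08 m
F = A * R / (6 * d^2)
F = 1.68e-20 * 1.7e-08 / (6 * (1.6e-08)^2)
F = 1.85937e-13 N = 0.186 pN

0.186


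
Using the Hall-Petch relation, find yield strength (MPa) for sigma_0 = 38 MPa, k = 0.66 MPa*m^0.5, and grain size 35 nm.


d = 35 nm = 3.5e-08 m
sqrt(d) = 0.0001870829
Hall-Petch contribution = k / sqrt(d) = 0.66 / 0.0001870829 = 3527.8 MPa
sigma = sigma_0 + k/sqrt(d) = 38 + 3527.8 = 3565.8 MPa

3565.8


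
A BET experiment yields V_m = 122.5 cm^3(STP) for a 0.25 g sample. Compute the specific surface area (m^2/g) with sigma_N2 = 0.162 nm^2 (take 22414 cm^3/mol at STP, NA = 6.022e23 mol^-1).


Number of moles in monolayer = V_m / 22414 = 122.5 / 22414 = 0.00546533
Number of molecules = moles * NA = 0.00546533 * 6.022e23
SA = molecules * sigma / mass
SA = (122.5 / 22414) * 6.022e23 * 0.162e-18 / 0.25
SA = 2132.7 m^2/g

2132.7


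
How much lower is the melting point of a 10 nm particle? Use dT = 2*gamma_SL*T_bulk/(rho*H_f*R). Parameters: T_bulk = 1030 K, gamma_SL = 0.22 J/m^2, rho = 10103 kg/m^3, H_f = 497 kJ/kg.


Radius R = 10/2 = 5 nm = 5e-09 m
Convert H_f = 497 kJ/kg = 497000 J/kg
dT = 2 * gamma_SL * T_bulk / (rho * H_f * R)
dT = 2 * 0.22 * 1030 / (10103 * 497000 * 5e-09)
dT = 18.1 K

18.1


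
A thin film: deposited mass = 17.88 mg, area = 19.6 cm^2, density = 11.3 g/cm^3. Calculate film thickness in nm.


Convert: m = 17.88 mg = 1.7880e-05 kg, A = 19.6 cm^2 = 1.9600e-03 m^2, rho = 11.3 g/cm^3 = 11300 kg/m^3
t = m / (A * rho)
t = 1.7880e-05 / (1.9600e-03 * 11300)
t = 8.0730e-07 m = 807.3 nm

807.3


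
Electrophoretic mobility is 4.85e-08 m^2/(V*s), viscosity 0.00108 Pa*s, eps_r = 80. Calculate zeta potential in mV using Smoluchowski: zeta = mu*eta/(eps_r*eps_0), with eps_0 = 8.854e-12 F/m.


Smoluchowski equation: zeta = mu * eta / (eps_r * eps_0)
zeta = 4.85e-08 * 0.00108 / (80 * 8.854e-12)
zeta = 0.07395 V = 73.95 mV

73.95


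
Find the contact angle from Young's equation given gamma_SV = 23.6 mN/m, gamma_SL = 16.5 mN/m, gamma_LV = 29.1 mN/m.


cos(theta) = (gamma_SV - gamma_SL) / gamma_LV
cos(theta) = (23.6 - 16.5) / 29.1
cos(theta) = 0.243986
theta = arccos(0.243986) = 75.88 degrees

75.88


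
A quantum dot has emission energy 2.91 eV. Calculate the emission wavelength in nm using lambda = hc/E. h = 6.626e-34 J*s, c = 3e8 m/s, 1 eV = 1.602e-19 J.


Convert energy: E = 2.91 eV = 2.91 * 1.602e-19 = 4.66182e-19 J
lambda = h*c / E = 6.626e-34 * 3e8 / 4.66182e-19
lambda = 4.264e-07 m = 426.4 nm

426.4


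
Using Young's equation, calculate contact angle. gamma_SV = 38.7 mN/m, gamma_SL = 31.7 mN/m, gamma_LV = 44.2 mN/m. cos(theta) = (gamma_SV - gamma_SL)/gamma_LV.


cos(theta) = (gamma_SV - gamma_SL) / gamma_LV
cos(theta) = (38.7 - 31.7) / 44.2
cos(theta) = 0.158371
theta = arccos(0.158371) = 80.89 degrees

80.89


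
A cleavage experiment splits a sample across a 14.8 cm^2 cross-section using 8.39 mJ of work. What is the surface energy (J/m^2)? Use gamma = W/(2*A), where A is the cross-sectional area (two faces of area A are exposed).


Convert: A = 14.8 cm^2 = 0.00148 m^2, W = 8.39 mJ = 0.00839 J
Cleaving exposes two faces of area A, so total new surface = 2*A and gamma = W / (2*A)
gamma = 0.00839 / (2 * 0.00148)
gamma = 2.834 J/m^2

2.834


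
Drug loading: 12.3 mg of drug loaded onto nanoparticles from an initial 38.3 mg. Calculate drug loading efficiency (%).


Drug loading efficiency = (drug loaded / drug initial) * 100
DLE = 12.3 / 38.3 * 100
DLE = 0.3211 * 100
DLE = 32.11%

32.11


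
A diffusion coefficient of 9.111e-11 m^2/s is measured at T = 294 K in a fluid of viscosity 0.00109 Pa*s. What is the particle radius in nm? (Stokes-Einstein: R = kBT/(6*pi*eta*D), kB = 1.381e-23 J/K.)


Stokes-Einstein: R = kB*T / (6*pi*eta*D)
R = 1.381e-23 * 294 / (6 * pi * 0.00109 * 9.111e-11)
R = 2.16894e-09 m = 2.17 nm

2.17


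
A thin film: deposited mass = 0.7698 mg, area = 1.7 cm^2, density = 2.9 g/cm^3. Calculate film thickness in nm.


Convert: m = 0.7698 mg = 7.6980e-07 kg, A = 1.7 cm^2 = 1.7000e-04 m^2, rho = 2.9 g/cm^3 = 2900 kg/m^3
t = m / (A * rho)
t = 7.6980e-07 / (1.7000e-04 * 2900)
t = 1.5615e-06 m = 1561.5 nm

1561.5


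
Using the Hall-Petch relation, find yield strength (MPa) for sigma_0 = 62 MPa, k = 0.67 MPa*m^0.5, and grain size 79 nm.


d = 79 nm = 7.9e-08 m
sqrt(d) = 0.0002810694
Hall-Petch contribution = k / sqrt(d) = 0.67 / 0.0002810694 = 2383.8 MPa
sigma = sigma_0 + k/sqrt(d) = 62 + 2383.8 = 2445.8 MPa

2445.8


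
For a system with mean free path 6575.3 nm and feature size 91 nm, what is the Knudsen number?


Knudsen number Kn = lambda / L
Kn = 6575.3 / 91
Kn = 72.256

72.256


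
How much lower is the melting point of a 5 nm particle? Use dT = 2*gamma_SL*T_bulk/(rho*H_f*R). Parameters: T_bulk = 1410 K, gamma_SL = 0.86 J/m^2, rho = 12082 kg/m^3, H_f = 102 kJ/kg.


Radius R = 5/2 = 2.5 nm = 2.5e-09 m
Convert H_f = 102 kJ/kg = 102000 J/kg
dT = 2 * gamma_SL * T_bulk / (rho * H_f * R)
dT = 2 * 0.86 * 1410 / (12082 * 102000 * 2.5e-09)
dT = 787.2 K

787.2


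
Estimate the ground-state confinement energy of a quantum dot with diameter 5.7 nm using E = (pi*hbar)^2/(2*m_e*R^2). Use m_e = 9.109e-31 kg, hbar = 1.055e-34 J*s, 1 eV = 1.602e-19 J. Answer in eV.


Radius R = 5.7/2 = 2.85 nm = 2.85e-09 m
E = (pi * 1.055e-34)^2 / (2 * 9.109e-31 * (2.85e-09)^2)
E(J) = 7.42359e-21
E = E(J) / 1.602e-19 = 0.0463 eV

0.0463


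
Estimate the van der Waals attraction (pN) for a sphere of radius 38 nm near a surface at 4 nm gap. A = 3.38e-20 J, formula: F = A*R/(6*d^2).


Convert to SI: R = 38 nm = 3.8e-08 m, d = 4 nm = 4e-09 m
F = A * R / (6 * d^2)
F = 3.38e-20 * 3.8e-08 / (6 * (4e-09)^2)
F = 1.33792e-11 N = 13.379 pN

13.379


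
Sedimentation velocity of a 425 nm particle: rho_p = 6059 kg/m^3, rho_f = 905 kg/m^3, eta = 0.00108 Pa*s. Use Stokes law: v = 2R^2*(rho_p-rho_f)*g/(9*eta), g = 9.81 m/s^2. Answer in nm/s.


Radius R = 425/2 nm = 2.125e-07 m
Density difference = 6059 - 905 = 5154 kg/m^3
v = 2 * R^2 * (rho_p - rho_f) * g / (9 * eta)
v = 2 * (2.125e-07)^2 * 5154 * 9.81 / (9 * 0.00108)
v = 4.69781e-07 m/s = 469.7805 nm/s

469.7805


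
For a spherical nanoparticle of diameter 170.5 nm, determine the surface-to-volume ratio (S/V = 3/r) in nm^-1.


Radius r = 170.5/2 = 85.25 nm
S/V = 3 / r = 3 / 85.25
S/V = 0.0352 nm^-1

0.0352


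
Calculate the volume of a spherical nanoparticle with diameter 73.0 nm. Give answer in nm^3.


Radius r = 73.0/2 = 36.5 nm
Volume V = (4/3) * pi * r^3
V = (4/3) * pi * (36.5)^3
V = 203688.82 nm^3

203688.82


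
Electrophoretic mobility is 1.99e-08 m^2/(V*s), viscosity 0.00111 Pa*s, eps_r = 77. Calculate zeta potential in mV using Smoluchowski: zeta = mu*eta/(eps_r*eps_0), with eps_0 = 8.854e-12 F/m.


Smoluchowski equation: zeta = mu * eta / (eps_r * eps_0)
zeta = 1.99e-08 * 0.00111 / (77 * 8.854e-12)
zeta = 0.0324 V = 32.4 mV

32.4


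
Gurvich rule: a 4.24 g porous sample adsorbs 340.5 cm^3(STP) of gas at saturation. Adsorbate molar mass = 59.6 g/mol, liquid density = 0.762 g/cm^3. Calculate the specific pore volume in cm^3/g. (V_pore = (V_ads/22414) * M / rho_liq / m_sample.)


Moles adsorbed n = V_ads / 22414 = 340.5 / 22414 = 1.519140e-02 mol
Liquid volume V_liq = n * M / rho_liq = 1.519140e-02 * 59.6 / 0.762 = 1.18820 cm^3
Specific pore volume V_pore = V_liq / m_sample = 1.18820 / 4.24
V_pore = 0.2802 cm^3/g

0.2802


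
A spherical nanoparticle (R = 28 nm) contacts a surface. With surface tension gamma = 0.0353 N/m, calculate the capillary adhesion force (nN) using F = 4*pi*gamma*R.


Convert radius: R = 28 nm = 2.8e-08 m
F = 4 * pi * gamma * R
F = 4 * pi * 0.0353 * 2.8e-08
F = 1.24206e-08 N = 12.4206 nN

12.4206


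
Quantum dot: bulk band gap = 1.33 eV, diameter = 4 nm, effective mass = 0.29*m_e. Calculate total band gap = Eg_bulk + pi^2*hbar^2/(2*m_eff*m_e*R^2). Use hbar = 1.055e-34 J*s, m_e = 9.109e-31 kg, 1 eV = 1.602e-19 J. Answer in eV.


Radius R = 4/2 nm = 2e-09 m
Confinement energy dE = pi^2 * hbar^2 / (2 * m_eff * m_e * R^2)
dE = pi^2 * (1.055e-34)^2 / (2 * 0.29 * 9.109e-31 * (2e-09)^2) J, divided by 1.602e-19 J/eV
dE = 0.3245 eV
Total band gap = E_g(bulk) + dE = 1.33 + 0.3245 = 1.6545 eV

1.6545


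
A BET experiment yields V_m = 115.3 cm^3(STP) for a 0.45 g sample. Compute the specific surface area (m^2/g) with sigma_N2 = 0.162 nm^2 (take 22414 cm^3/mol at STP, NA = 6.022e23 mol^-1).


Number of moles in monolayer = V_m / 22414 = 115.3 / 22414 = 0.00514411
Number of molecules = moles * NA = 0.00514411 * 6.022e23
SA = molecules * sigma / mass
SA = (115.3 / 22414) * 6.022e23 * 0.162e-18 / 0.45
SA = 1115.2 m^2/g

1115.2


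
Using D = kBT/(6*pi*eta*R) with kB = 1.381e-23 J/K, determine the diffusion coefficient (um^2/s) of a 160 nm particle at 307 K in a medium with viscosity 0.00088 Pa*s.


Radius R = 160/2 = 80 nm = 8e-08 m
D = kB*T / (6*pi*eta*R)
D = 1.381e-23 * 307 / (6 * pi * 0.00088 * 8e-08)
D = 3.19491e-12 m^2/s = 3.195 um^2/s

3.195


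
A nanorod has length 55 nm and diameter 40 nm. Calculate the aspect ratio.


Aspect ratio AR = length / diameter
AR = 55 / 40
AR = 1.38

1.38


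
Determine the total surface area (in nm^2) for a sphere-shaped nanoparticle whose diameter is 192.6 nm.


Radius r = 192.6/2 = 96.3 nm
Surface area SA = 4 * pi * r^2
SA = 4 * pi * (96.3)^2
SA = 116536.63 nm^2

116536.63


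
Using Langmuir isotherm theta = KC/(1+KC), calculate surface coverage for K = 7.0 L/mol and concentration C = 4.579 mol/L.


Langmuir isotherm: theta = K*C / (1 + K*C)
K*C = 7.0 * 4.579 = 32.053
theta = 32.053 / (1 + 32.053) = 32.053 / 33.053
theta = 0.9697

0.9697


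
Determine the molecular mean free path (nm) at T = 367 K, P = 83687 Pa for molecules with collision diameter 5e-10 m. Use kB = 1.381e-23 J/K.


Mean free path: lambda = kB*T / (sqrt(2) * pi * d^2 * P)
lambda = 1.381e-23 * 367 / (sqrt(2) * pi * (5e-10)^2 * 83687)
lambda = 5.45251e-08 m
lambda = 54.53 nm

54.53


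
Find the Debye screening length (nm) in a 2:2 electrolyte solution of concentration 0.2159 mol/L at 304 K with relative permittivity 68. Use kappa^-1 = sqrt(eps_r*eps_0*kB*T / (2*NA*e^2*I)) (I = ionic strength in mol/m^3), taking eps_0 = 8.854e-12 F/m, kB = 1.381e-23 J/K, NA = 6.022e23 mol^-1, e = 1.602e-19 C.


Ionic strength I = 0.2159 * 2^2 * 1000 = 863.6 mol/m^3
kappa^-1 = sqrt(68 * 8.854e-12 * 1.381e-23 * 304 / (2 * 6.022e23 * (1.602e-19)^2 * 863.6))
kappa^-1 = 0.308 nm

0.308


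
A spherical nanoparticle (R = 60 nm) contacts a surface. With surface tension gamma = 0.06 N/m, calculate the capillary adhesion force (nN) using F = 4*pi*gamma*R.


Convert radius: R = 60 nm = 6e-08 m
F = 4 * pi * gamma * R
F = 4 * pi * 0.06 * 6e-08
F = 4.52389e-08 N = 45.2389 nN

45.2389


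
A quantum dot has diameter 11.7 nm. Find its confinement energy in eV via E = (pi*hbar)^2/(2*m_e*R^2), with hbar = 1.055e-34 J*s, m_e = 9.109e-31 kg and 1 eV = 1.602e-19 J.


Radius R = 11.7/2 = 5.85 nm = 5.85e-09 m
E = (pi * 1.055e-34)^2 / (2 * 9.109e-31 * (5.85e-09)^2)
E(J) = 1.76194e-21
E = E(J) / 1.602e-19 = 0.011 eV

0.011


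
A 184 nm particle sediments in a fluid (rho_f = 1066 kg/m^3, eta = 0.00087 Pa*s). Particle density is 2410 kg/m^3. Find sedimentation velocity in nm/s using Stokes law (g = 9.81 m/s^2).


Radius R = 184/2 nm = 9.2e-08 m
Density difference = 2410 - 1066 = 1344 kg/m^3
v = 2 * R^2 * (rho_p - rho_f) * g / (9 * eta)
v = 2 * (9.2e-08)^2 * 1344 * 9.81 / (9 * 0.00087)
v = 2.85044e-08 m/s = 28.5044 nm/s

28.5044


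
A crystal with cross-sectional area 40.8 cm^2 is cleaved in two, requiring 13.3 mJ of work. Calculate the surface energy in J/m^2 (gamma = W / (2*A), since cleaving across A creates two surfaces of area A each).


Convert: A = 40.8 cm^2 = 0.00408 m^2, W = 13.3 mJ = 0.0133 J
Cleaving exposes two faces of area A, so total new surface = 2*A and gamma = W / (2*A)
gamma = 0.0133 / (2 * 0.00408)
gamma = 1.63 J/m^2

1.63


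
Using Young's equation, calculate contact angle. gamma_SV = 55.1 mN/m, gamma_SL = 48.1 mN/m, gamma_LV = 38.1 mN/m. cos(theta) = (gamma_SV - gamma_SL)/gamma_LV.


cos(theta) = (gamma_SV - gamma_SL) / gamma_LV
cos(theta) = (55.1 - 48.1) / 38.1
cos(theta) = 0.183727
theta = arccos(0.183727) = 79.41 degrees

79.41


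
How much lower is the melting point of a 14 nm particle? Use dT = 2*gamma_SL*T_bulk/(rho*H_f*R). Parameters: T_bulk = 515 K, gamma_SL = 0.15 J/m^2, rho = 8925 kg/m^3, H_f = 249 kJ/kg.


Radius R = 14/2 = 7 nm = 7e-09 m
Convert H_f = 249 kJ/kg = 249000 J/kg
dT = 2 * gamma_SL * T_bulk / (rho * H_f * R)
dT = 2 * 0.15 * 515 / (8925 * 249000 * 7e-09)
dT = 9.9 K

9.9


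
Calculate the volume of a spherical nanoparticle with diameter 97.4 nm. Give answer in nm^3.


Radius r = 97.4/2 = 48.7 nm
Volume V = (4/3) * pi * r^3
V = (4/3) * pi * (48.7)^3
V = 483810.73 nm^3

483810.73


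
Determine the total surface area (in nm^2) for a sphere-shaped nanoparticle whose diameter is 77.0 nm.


Radius r = 77.0/2 = 38.5 nm
Surface area SA = 4 * pi * r^2
SA = 4 * pi * (38.5)^2
SA = 18626.5 nm^2

18626.5


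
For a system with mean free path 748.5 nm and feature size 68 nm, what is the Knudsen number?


Knudsen number Kn = lambda / L
Kn = 748.5 / 68
Kn = 11.0074

11.0074
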